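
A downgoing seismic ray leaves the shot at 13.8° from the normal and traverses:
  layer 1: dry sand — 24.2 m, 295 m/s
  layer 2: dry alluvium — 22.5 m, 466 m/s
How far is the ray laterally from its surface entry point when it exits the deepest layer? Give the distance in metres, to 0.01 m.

15.10 m

Ray parameter p = sin 13.8° / 295 m/s = 8.0859e-04 s/m.
Layer 1: θ = 13.80°; offset = 24.2·tan 13.80° = 5.9441 m.
Layer 2: sin θ = p·466 = 0.3768 → θ = 22.14°; offset = 22.5·tan 22.14° = 9.1527 m.
Total horizontal offset = 15.0967 m.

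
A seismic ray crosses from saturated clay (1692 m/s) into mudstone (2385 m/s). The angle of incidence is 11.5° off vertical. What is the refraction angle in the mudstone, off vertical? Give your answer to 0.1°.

sin θ₁/V₁ = sin θ₂/V₂ ⇒ sin θ₂ = 2385·sin 11.5°/1692 = 2385·0.1994/1692 = 0.2810.
θ₂ = sin⁻¹(0.2810) = 16.32° (from vertical).

16.3°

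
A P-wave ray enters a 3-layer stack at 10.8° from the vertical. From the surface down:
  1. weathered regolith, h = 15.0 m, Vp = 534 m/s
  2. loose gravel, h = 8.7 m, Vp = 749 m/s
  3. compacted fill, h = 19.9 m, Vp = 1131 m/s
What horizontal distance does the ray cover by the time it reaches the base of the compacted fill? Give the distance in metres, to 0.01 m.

Ray parameter p = sin 10.8° / 534 m/s = 3.5090e-04 s/m.
Layer 1: θ = 10.80°; offset = 15.0·tan 10.80° = 2.8614 m.
Layer 2: sin θ = p·749 = 0.2628 → θ = 15.24°; offset = 8.7·tan 15.24° = 2.3699 m.
Layer 3: sin θ = p·1131 = 0.3969 → θ = 23.38°; offset = 19.9·tan 23.38° = 8.6043 m.
Summing the layer offsets gives 13.8356 m.

13.84 m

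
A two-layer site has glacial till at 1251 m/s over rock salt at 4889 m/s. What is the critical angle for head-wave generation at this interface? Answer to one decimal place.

At critical incidence the refracted ray runs along the interface (θ₂ = 90°), so sin θ_c = V₁/V₂.
θ_c = arcsin(1251/4889) = arcsin 0.2559 = 14.83°.

14.8°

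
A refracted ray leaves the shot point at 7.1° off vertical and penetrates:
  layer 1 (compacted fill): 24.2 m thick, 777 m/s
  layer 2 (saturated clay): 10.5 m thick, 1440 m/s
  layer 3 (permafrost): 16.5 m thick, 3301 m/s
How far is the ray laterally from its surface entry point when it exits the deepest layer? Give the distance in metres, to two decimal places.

p = sin θ₁/V₁ = sin 7.1°/777 = 1.5908e-04 s/m is conserved through the stack.
Layer 1: θ = 7.10°; offset = 24.2·tan 7.10° = 3.0143 m.
Layer 2: sin θ = p·1440 = 0.2291 → θ = 13.24°; offset = 10.5·tan 13.24° = 2.4709 m.
Layer 3: sin θ = p·3301 = 0.5251 → θ = 31.68°; offset = 16.5·tan 31.68° = 10.1809 m.
Summing the layer offsets gives 15.6660 m.

15.67 m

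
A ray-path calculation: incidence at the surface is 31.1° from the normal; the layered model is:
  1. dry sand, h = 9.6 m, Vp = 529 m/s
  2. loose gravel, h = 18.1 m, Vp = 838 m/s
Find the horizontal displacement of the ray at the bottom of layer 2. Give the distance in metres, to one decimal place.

Apply Snell's law at each interface; in layer i the horizontal offset is hᵢ·tan θᵢ.
Layer 1: θ = 31.10°; offset = 9.6·tan 31.10° = 5.791 m.
Layer 2: sin θ = 838·sin 31.1°/529 = 0.8183, θ = 54.91°; offset = 18.1·tan 54.91° = 25.763 m.
Σ offsets = 31.554 m.

31.6 m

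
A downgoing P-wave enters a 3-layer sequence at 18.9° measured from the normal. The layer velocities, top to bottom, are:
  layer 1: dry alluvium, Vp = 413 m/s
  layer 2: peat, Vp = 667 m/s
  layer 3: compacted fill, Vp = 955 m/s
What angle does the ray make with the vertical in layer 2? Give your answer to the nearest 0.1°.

31.5°

Ray parameter p = sin 18.9° / 413 = 7.8430e-04 s/m.
sin θ_2 = p·V_2 = 7.8430e-04 × 667 = 0.5231.
θ_2 = 31.54° from the vertical.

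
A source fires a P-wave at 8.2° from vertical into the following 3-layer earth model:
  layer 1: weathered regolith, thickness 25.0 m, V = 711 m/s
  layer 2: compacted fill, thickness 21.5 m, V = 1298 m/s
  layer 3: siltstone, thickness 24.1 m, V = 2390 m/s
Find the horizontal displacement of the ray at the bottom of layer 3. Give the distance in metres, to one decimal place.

22.6 m

Ray parameter p = sin 8.2° / 711 m/s = 2.0060e-04 s/m.
Layer 1: θ = 8.20°; offset = 25.0·tan 8.20° = 3.603 m.
Layer 2: sin θ = p·1298 = 0.2604 → θ = 15.09°; offset = 21.5·tan 15.09° = 5.798 m.
Layer 3: sin θ = p·2390 = 0.4794 → θ = 28.65°; offset = 24.1·tan 28.65° = 13.166 m.
Σ offsets = 22.567 m.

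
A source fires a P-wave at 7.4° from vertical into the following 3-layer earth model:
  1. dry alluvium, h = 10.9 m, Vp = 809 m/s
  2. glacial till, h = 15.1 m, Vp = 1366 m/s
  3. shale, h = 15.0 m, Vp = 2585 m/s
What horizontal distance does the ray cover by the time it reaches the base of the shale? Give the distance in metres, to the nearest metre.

Apply Snell's law at each interface; in layer i the horizontal offset is hᵢ·tan θᵢ.
Layer 1: θ = 7.40°; offset = 10.9·tan 7.40° = 1.416 m.
Layer 2: sin θ = 1366·sin 7.4°/809 = 0.2175, θ = 12.56°; offset = 15.1·tan 12.56° = 3.364 m.
Layer 3: sin θ = 2585·sin 7.4°/809 = 0.4115, θ = 24.30°; offset = 15.0·tan 24.30° = 6.773 m.
Summing the layer offsets gives 11.553 m.

12 m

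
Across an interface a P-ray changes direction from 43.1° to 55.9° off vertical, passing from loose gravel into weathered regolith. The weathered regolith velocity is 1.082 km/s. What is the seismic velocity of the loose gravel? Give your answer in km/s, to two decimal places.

0.89 km/s

sin 43.1° = 0.6833; sin 55.9° = 0.8281.
V₁ = V₂·(sin θ₁/sin θ₂) = 1.082·(0.6833/0.8281) = 0.89 km/s.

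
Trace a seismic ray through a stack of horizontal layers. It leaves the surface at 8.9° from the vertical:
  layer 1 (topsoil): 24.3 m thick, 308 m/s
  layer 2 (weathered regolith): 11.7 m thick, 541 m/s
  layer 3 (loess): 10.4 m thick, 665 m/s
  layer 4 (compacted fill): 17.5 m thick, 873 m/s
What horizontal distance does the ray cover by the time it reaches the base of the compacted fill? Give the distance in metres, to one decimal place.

p = sin θ₁/V₁ = sin 8.9°/308 = 5.0231e-04 s/m is conserved through the stack.
Layer 1: θ = 8.90°; offset = 24.3·tan 8.90° = 3.805 m.
Layer 2: sin θ = p·541 = 0.2717 → θ = 15.77°; offset = 11.7·tan 15.77° = 3.304 m.
Layer 3: sin θ = p·665 = 0.3340 → θ = 19.51°; offset = 10.4·tan 19.51° = 3.686 m.
Layer 4: sin θ = p·873 = 0.4385 → θ = 26.01°; offset = 17.5·tan 26.01° = 8.539 m.
Σ offsets = 19.333 m.

19.3 m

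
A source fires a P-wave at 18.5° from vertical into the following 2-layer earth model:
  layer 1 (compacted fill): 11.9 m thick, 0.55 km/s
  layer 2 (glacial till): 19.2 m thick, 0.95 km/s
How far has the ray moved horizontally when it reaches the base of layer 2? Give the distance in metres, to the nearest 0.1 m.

16.6 m

Apply Snell's law at each interface; in layer i the horizontal offset is hᵢ·tan θᵢ.
Layer 1: θ = 18.50°; offset = 11.9·tan 18.50° = 3.982 m.
Layer 2: sin θ = 0.95·sin 18.5°/0.55 = 0.5481, θ = 33.23°; offset = 19.2·tan 33.23° = 12.581 m.
Summing the layer offsets gives 16.562 m.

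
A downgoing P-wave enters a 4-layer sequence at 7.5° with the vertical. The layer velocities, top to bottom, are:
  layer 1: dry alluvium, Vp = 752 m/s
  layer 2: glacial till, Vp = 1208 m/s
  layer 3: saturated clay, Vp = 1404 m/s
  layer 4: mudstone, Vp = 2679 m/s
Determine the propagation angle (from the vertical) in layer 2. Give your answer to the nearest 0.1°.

12.1°

Ray parameter p = sin 7.5° / 752 = 1.7357e-04 s/m.
sin θ_2 = p·V_2 = 1.7357e-04 × 1208 = 0.2097.
θ_2 = 12.10° from the vertical.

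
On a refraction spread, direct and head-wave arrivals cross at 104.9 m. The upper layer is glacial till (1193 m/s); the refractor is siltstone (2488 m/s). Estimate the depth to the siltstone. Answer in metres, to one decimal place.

h = (x_cross/2)·√((V₂−V₁)/(V₂+V₁)).
(V₂−V₁)/(V₂+V₁) = (2488−1193)/(2488+1193) = 0.3518; √ = 0.5931.
h = (104.9/2)·0.5931 = 31.11 m.

31.1 m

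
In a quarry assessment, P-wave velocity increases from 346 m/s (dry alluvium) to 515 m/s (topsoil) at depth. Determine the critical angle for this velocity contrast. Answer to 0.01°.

Critical incidence: sin θ_c = V₁/V₂ = 346/515 = 0.6718.
θ_c = arcsin 0.6718 = 42.21°.

42.21°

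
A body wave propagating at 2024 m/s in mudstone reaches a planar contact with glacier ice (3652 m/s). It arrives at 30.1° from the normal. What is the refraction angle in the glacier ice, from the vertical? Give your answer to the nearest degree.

sin θ₁/V₁ = sin θ₂/V₂ ⇒ sin θ₂ = 3652·sin 30.1°/2024 = 3652·0.5015/2024 = 0.9049.
θ₂ = sin⁻¹(0.9049) = 64.81° (from vertical).

65°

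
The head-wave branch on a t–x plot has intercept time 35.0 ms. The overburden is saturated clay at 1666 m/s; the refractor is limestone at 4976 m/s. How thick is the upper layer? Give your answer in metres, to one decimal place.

θ_c = arcsin(1666/4976) = 19.56°; cos θ_c = 0.9423.
tᵢ = 2h cos θ_c/V₁ ⇒ h = tᵢ·V₁/(2 cos θ_c) = 0.035·1666/(2·0.9423) = 30.94 m.

30.9 m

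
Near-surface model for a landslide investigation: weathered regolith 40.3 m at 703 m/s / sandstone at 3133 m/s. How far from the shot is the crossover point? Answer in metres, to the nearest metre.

x_cross = 2h·√((V₂+V₁)/(V₂−V₁)).
(V₂+V₁)/(V₂−V₁) = (3133+703)/(3133−703) = 1.5786; √ = 1.2564.
x_cross = 2·40.3·1.2564 = 101.27 m.

101 m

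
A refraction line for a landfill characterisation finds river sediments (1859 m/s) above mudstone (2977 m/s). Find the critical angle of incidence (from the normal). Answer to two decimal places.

At critical incidence the refracted ray runs along the interface (θ₂ = 90°), so sin θ_c = V₁/V₂.
θ_c = arcsin(1859/2977) = arcsin 0.6245 = 38.64°.

38.64°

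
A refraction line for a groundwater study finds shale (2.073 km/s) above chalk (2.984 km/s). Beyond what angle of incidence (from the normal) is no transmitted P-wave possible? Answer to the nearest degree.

At critical incidence the refracted ray runs along the interface (θ₂ = 90°), so sin θ_c = V₁/V₂.
θ_c = arcsin(2.073/2.984) = arcsin 0.6947 = 44.00°.

44°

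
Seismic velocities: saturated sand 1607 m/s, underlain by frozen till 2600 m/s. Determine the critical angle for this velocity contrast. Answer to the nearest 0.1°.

At critical incidence the refracted ray runs along the interface (θ₂ = 90°), so sin θ_c = V₁/V₂.
θ_c = arcsin(1607/2600) = arcsin 0.6181 = 38.18°.

38.2°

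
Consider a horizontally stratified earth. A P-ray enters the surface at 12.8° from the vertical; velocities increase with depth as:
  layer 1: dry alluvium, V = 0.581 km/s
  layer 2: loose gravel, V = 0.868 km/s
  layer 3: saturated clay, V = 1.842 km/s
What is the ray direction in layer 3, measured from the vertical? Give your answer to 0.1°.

Ray parameter p = sin 12.8° / 0.581 = 3.8132e-01 s/km.
sin θ_3 = p·V_3 = 3.8132e-01 × 1.842 = 0.7024.
θ_3 = 44.62° from the vertical.

44.6°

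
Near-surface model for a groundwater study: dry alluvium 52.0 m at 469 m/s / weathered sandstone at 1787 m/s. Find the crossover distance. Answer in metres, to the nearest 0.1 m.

136.1 m

θ_c = arcsin(469/1787) = 15.22°, so cos θ_c = 0.9649 and tᵢ = 2h cos θ_c/V₁ = 0.2140 s.
At crossover x/V₁ = x/V₂ + tᵢ ⇒ x = tᵢ/(1/V₁ − 1/V₂) = 0.21398/(2.1322e-03 − 5.5960e-04) = 136.06 m.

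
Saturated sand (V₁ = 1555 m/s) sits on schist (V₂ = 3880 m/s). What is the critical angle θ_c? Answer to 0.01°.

Critical incidence: sin θ_c = V₁/V₂ = 1555/3880 = 0.4008.
θ_c = arcsin 0.4008 = 23.63°.

23.63°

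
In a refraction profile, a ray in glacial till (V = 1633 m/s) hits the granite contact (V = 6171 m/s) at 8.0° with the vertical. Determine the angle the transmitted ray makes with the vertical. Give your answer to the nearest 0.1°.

sin θ₁/V₁ = sin θ₂/V₂ ⇒ sin θ₂ = 6171·sin 8.0°/1633 = 6171·0.1392/1633 = 0.5259.
θ₂ = sin⁻¹(0.5259) = 31.73° (from vertical).

31.7°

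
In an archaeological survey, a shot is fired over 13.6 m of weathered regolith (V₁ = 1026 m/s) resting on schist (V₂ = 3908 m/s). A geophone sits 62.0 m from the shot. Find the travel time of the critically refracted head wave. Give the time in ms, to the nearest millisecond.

41 ms

θ_c = arcsin(V₁/V₂) = arcsin(1026/3908) = 15.22°, cos θ_c = 0.9649.
Intercept time tᵢ = 2h cos θ_c / V₁ = 2·13.6·0.9649/1026 = 0.02558 s.
t = x/V₂ + tᵢ = 62.0/3908 + 0.02558 = 0.04145 s.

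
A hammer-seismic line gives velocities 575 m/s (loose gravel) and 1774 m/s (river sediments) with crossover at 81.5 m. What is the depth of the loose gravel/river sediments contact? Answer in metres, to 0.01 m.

h = (x_cross/2)·√((V₂−V₁)/(V₂+V₁)).
(V₂−V₁)/(V₂+V₁) = (1774−575)/(1774+575) = 0.5104; √ = 0.7144.
h = (81.5/2)·0.7144 = 29.11 m.

29.11 m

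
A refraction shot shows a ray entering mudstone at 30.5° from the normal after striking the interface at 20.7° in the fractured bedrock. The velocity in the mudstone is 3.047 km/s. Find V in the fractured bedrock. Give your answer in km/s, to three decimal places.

2.122 km/s

Snell's law: sin 20.7°/V₁ = sin 30.5°/V₂.
V₁ = V₂·sin 20.7°/sin 30.5° = 3.047 × 0.6964 = 2.122 km/s.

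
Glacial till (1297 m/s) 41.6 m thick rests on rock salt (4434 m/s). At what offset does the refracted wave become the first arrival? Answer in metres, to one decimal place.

x_cross = 2h·√((V₂+V₁)/(V₂−V₁)).
(V₂+V₁)/(V₂−V₁) = (4434+1297)/(4434−1297) = 1.8269; √ = 1.3516.
x_cross = 2·41.6·1.3516 = 112.46 m.

112.5 m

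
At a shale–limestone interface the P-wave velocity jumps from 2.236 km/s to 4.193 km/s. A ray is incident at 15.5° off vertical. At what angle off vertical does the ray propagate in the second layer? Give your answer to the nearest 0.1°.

sin θ₁/V₁ = sin θ₂/V₂ ⇒ sin θ₂ = 4.193·sin 15.5°/2.236 = 4.193·0.2672/2.236 = 0.5011.
θ₂ = arcsin 0.5011 = 30.07° from the normal.

30.1°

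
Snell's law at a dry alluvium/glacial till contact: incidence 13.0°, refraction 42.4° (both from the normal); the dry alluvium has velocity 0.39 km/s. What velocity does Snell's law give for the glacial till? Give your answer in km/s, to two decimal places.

1.17 km/s

sin 13.0° = 0.2250; sin 42.4° = 0.6743.
V₂ = V₁·(sin θ₂/sin θ₁) = 0.39·(0.6743/0.2250) = 1.17 km/s.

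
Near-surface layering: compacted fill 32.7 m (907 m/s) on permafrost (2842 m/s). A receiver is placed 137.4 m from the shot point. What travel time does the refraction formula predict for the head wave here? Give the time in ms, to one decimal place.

θ_c = arcsin(V₁/V₂) = arcsin(907/2842) = 18.61°, cos θ_c = 0.9477.
Intercept time tᵢ = 2h cos θ_c / V₁ = 2·32.7·0.9477/907 = 0.06834 s.
t = x/V₂ + tᵢ = 137.4/2842 + 0.06834 = 0.11668 s.

116.7 ms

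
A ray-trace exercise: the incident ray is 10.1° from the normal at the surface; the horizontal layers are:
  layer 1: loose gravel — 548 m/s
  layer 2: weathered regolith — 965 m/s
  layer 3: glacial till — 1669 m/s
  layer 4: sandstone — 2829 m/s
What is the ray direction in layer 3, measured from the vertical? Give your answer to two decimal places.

32.28°

Ray parameter p = sin 10.1° / 548 = 3.2001e-04 s/m.
sin θ_3 = p·V_3 = 3.2001e-04 × 1669 = 0.5341.
θ_3 = arcsin 0.5341 = 32.28°.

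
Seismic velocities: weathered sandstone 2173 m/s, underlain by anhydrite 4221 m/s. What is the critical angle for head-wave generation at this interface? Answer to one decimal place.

Critical incidence: sin θ_c = V₁/V₂ = 2173/4221 = 0.5148.
θ_c = arcsin 0.5148 = 30.98°.

31.0°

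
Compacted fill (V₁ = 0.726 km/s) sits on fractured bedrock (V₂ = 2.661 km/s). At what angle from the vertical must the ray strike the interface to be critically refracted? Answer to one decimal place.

At critical incidence the refracted ray runs along the interface (θ₂ = 90°), so sin θ_c = V₁/V₂.
θ_c = arcsin(0.726/2.661) = arcsin 0.2728 = 15.83°.

15.8°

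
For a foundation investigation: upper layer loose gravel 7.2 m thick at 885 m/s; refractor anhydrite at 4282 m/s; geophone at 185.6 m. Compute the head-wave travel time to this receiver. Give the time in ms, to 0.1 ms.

t = x/V₂ + 2h·√(V₂²−V₁²)/(V₁V₂).
√(V₂²−V₁²) = √(4282²−885²) = 4189.5 m/s; delay term = 2·7.2·4189.5/(885·4282) = 0.01592 s.
t = 185.6/4282 + 0.01592 = 0.05926 s.

59.3 ms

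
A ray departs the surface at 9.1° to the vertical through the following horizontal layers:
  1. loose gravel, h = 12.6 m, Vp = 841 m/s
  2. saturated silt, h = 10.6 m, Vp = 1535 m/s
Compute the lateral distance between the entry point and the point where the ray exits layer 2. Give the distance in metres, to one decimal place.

5.2 m

Apply Snell's law at each interface; in layer i the horizontal offset is hᵢ·tan θᵢ.
Layer 1: θ = 9.10°; offset = 12.6·tan 9.10° = 2.018 m.
Layer 2: sin θ = 1535·sin 9.1°/841 = 0.2887, θ = 16.78°; offset = 10.6·tan 16.78° = 3.196 m.
Total horizontal offset = 5.214 m.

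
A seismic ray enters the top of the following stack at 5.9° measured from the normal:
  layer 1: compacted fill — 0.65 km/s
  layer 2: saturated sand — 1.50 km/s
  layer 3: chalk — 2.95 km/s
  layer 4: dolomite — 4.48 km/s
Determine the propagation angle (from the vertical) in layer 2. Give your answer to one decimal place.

Ray parameter p = sin 5.9° / 0.65 = 1.5814e-01 s/km.
sin θ_2 = p·V_2 = 1.5814e-01 × 1.50 = 0.2372.
θ_2 = arcsin 0.2372 = 13.72°.

13.7°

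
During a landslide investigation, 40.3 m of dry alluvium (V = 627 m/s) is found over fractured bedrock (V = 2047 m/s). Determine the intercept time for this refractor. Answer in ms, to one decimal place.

θ_c = arcsin(V₁/V₂) = arcsin(627/2047) = 17.84°; cos θ_c = 0.9519.
tᵢ = 2h·cos θ_c / V₁ = 2·40.3·0.9519 / 627 = 0.12237 s.

122.4 ms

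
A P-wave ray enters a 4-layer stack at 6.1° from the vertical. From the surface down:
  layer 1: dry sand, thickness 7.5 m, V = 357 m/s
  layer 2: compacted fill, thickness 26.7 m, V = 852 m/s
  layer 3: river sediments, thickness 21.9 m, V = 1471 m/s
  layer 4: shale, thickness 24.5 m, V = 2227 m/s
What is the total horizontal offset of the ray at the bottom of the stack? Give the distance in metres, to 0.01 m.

40.16 m

p = sin θ₁/V₁ = sin 6.1°/357 = 2.9766e-04 s/m is conserved through the stack.
Layer 1: θ = 6.10°; offset = 7.5·tan 6.10° = 0.8015 m.
Layer 2: sin θ = p·852 = 0.2536 → θ = 14.69°; offset = 26.7·tan 14.69° = 7.0001 m.
Layer 3: sin θ = p·1471 = 0.4379 → θ = 25.97°; offset = 21.9·tan 25.97° = 10.6658 m.
Layer 4: sin θ = p·2227 = 0.6629 → θ = 41.52°; offset = 24.5·tan 41.52° = 21.6913 m.
Total horizontal offset = 40.1587 m.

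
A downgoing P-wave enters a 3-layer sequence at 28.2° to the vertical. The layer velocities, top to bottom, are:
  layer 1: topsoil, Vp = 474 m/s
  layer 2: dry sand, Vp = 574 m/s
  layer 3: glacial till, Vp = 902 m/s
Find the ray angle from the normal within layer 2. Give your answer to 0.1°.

34.9°

Ray parameter p = sin 28.2° / 474 = 9.9694e-04 s/m.
sin θ_2 = p·V_2 = 9.9694e-04 × 574 = 0.5722.
θ_2 = arcsin 0.5722 = 34.91°.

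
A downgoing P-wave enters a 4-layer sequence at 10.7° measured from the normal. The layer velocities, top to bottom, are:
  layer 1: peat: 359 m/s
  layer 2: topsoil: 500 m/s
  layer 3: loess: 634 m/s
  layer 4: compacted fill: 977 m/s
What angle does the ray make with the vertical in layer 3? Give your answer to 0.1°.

Ray parameter p = sin 10.7° / 359 = 5.1718e-04 s/m.
sin θ_3 = p·V_3 = 5.1718e-04 × 634 = 0.3279.
θ_3 = 19.14° from the vertical.

19.1°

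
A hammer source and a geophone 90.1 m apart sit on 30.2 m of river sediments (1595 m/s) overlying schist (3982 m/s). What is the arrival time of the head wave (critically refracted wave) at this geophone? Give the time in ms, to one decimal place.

t = x/V₂ + 2h·√(V₂²−V₁²)/(V₁V₂).
√(V₂²−V₁²) = √(3982²−1595²) = 3648.6 m/s; delay term = 2·30.2·3648.6/(1595·3982) = 0.03470 s.
t = 90.1/3982 + 0.03470 = 0.05732 s.

57.3 ms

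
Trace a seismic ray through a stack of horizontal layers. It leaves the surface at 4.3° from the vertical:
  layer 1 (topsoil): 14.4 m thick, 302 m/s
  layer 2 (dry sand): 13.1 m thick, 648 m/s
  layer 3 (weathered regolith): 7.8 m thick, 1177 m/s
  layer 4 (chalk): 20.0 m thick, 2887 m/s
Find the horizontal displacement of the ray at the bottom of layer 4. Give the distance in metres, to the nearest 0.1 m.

26.2 m

p = sin θ₁/V₁ = sin 4.3°/302 = 2.4827e-04 s/m is conserved through the stack.
Layer 1: θ = 4.30°; offset = 14.4·tan 4.30° = 1.083 m.
Layer 2: sin θ = p·648 = 0.1609 → θ = 9.26°; offset = 13.1·tan 9.26° = 2.135 m.
Layer 3: sin θ = p·1177 = 0.2922 → θ = 16.99°; offset = 7.8·tan 16.99° = 2.383 m.
Layer 4: sin θ = p·2887 = 0.7168 → θ = 45.79°; offset = 20.0·tan 45.79° = 20.558 m.
Σ offsets = 26.159 m.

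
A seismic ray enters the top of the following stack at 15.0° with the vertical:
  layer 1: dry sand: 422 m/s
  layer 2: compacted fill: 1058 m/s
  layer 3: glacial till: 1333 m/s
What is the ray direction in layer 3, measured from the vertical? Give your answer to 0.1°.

54.8°

Snell's law across each interface conserves sin θ / V, so sin θ_3 = V_3·sin θ₁/V₁.
sin θ_3 = 1333 × sin 15.0° / 422 = 0.8175.
θ_3 = 54.84° from the vertical.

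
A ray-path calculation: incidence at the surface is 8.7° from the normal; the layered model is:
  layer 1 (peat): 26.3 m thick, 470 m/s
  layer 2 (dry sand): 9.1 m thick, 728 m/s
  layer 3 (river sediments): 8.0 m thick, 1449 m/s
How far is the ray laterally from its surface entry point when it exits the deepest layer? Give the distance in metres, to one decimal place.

p = sin θ₁/V₁ = sin 8.7°/470 = 3.2183e-04 s/m is conserved through the stack.
Layer 1: θ = 8.70°; offset = 26.3·tan 8.70° = 4.024 m.
Layer 2: sin θ = p·728 = 0.2343 → θ = 13.55°; offset = 9.1·tan 13.55° = 2.193 m.
Layer 3: sin θ = p·1449 = 0.4663 → θ = 27.80°; offset = 8.0·tan 27.80° = 4.217 m.
Total horizontal offset = 10.435 m.

10.4 m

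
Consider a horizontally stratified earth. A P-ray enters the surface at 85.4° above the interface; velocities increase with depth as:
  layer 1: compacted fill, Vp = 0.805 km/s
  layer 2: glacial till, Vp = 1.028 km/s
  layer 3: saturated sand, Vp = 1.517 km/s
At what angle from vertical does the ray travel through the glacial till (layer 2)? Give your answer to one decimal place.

5.9°

From the normal: θ₁ = 90° − 85.4° = 4.6°.
Snell's law across each interface conserves sin θ / V, so sin θ_2 = V_2·sin θ₁/V₁.
sin θ_2 = 1.028 × sin 4.6° / 0.805 = 0.1024.
θ_2 = 5.88° from the vertical.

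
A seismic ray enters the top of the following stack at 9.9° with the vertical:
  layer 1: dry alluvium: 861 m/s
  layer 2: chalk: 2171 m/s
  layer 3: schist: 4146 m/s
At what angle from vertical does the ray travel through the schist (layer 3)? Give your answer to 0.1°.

55.9°

Snell's law across each interface conserves sin θ / V, so sin θ_3 = V_3·sin θ₁/V₁.
sin θ_3 = 4146 × sin 9.9° / 861 = 0.8279.
θ_3 = 55.88° from the vertical.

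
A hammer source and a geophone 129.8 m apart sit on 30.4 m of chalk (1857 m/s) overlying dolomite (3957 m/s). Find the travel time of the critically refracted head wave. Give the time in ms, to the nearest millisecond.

62 ms

θ_c = arcsin(V₁/V₂) = arcsin(1857/3957) = 27.99°, cos θ_c = 0.8830.
Intercept time tᵢ = 2h cos θ_c / V₁ = 2·30.4·0.8830/1857 = 0.02891 s.
t = x/V₂ + tᵢ = 129.8/3957 + 0.02891 = 0.06171 s.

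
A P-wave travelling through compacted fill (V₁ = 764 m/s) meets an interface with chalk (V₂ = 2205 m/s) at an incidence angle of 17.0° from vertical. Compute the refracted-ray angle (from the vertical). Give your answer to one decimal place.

sin θ₁/V₁ = sin θ₂/V₂ ⇒ sin θ₂ = 2205·sin 17.0°/764 = 2205·0.2924/764 = 0.8438.
θ₂ = sin⁻¹(0.8438) = 57.55° (from vertical).

57.5°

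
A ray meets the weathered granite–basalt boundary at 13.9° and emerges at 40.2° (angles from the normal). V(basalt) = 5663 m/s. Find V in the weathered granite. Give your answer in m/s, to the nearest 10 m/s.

sin 13.9° = 0.2402; sin 40.2° = 0.6455.
V₁ = V₂·(sin θ₁/sin θ₂) = 5663·(0.2402/0.6455) = 2107.67 m/s.

2110 m/s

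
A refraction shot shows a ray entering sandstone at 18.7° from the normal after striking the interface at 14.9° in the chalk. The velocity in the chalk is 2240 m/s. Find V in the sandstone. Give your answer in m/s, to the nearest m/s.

Snell's law: sin 14.9°/V₁ = sin 18.7°/V₂.
V₂ = V₁·sin 18.7°/sin 14.9° = 2240 × 1.2469 = 2793.00 m/s.

2793 m/s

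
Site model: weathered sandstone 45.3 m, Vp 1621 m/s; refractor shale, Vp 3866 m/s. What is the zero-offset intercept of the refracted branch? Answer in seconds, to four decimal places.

0.0507 s

tᵢ = 2h·√(V₂²−V₁²)/(V₁V₂).
√(V₂²−V₁²) = √(3866²−1621²) = 3509.7 m/s.
tᵢ = 2·45.3·3509.7/(1621·3866) = 0.05074 s.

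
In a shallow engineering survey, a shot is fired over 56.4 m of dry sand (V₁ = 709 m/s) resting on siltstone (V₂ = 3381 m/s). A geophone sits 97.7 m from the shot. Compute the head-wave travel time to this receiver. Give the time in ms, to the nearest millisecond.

184 ms

t = x/V₂ + 2h·√(V₂²−V₁²)/(V₁V₂).
√(V₂²−V₁²) = √(3381²−709²) = 3305.8 m/s; delay term = 2·56.4·3305.8/(709·3381) = 0.15556 s.
t = 97.7/3381 + 0.15556 = 0.18446 s.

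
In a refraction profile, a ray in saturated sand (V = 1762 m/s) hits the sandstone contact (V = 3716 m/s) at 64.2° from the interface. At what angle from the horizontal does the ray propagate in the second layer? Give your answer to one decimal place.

Angle from the normal: 90° − 64.2° = 25.8°.
Snell's law: sin θ₂ = (V₂/V₁)·sin θ₁ = (3716/1762)·sin 25.8° = 0.9179.
θ₂ = arcsin 0.9179 = 66.62° from the normal.
From the interface: 90° − 66.62° = 23.38°.

23.4°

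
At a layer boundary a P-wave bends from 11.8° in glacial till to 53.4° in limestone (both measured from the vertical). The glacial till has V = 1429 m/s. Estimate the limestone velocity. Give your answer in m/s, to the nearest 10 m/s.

5610 m/s

sin 11.8° = 0.2045; sin 53.4° = 0.8028.
V₂ = V₁·(sin θ₂/sin θ₁) = 1429·(0.8028/0.2045) = 5610.02 m/s.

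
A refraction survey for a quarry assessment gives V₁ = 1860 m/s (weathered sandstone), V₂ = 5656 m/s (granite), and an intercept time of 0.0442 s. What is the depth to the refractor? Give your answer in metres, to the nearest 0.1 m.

43.5 m

h = tᵢ·V₁·V₂ / (2·√(V₂²−V₁²)).
√(V₂²−V₁²) = √(5656² − 1860²) = 5341.4 m/s.
h = 0.0442 s × 1860 × 5656 / (2 × 5341.4) = 43.53 m.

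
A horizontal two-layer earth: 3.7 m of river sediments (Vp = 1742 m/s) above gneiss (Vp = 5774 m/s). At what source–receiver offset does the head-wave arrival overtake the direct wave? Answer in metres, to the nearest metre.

θ_c = arcsin(1742/5774) = 17.56°, so cos θ_c = 0.9534 and tᵢ = 2h cos θ_c/V₁ = 0.0041 s.
At crossover x/V₁ = x/V₂ + tᵢ ⇒ x = tᵢ/(1/V₁ − 1/V₂) = 0.00405/(5.7405e-04 − 1.7319e-04) = 10.10 m.

10 m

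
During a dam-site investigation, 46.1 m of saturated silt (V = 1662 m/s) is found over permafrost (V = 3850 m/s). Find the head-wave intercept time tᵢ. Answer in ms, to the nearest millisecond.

θ_c = arcsin(V₁/V₂) = arcsin(1662/3850) = 25.57°; cos θ_c = 0.9020.
tᵢ = 2h·cos θ_c / V₁ = 2·46.1·0.9020 / 1662 = 0.05004 s.

50 ms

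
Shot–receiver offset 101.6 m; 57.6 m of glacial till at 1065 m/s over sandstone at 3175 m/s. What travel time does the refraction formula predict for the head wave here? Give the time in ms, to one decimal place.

θ_c = arcsin(V₁/V₂) = arcsin(1065/3175) = 19.60°, cos θ_c = 0.9421.
Intercept time tᵢ = 2h cos θ_c / V₁ = 2·57.6·0.9421/1065 = 0.10190 s.
t = x/V₂ + tᵢ = 101.6/3175 + 0.10190 = 0.13390 s.

133.9 ms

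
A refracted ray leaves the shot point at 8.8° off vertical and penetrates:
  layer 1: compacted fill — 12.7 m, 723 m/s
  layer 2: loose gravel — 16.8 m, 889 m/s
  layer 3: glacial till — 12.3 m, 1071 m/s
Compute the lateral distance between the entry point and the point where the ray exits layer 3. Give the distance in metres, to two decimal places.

p = sin θ₁/V₁ = sin 8.8°/723 = 2.1160e-04 s/m is conserved through the stack.
Layer 1: θ = 8.80°; offset = 12.7·tan 8.80° = 1.9661 m.
Layer 2: sin θ = p·889 = 0.1881 → θ = 10.84°; offset = 16.8·tan 10.84° = 3.2177 m.
Layer 3: sin θ = p·1071 = 0.2266 → θ = 13.10°; offset = 12.3·tan 13.10° = 2.8619 m.
Summing the layer offsets gives 8.0457 m.

8.05 m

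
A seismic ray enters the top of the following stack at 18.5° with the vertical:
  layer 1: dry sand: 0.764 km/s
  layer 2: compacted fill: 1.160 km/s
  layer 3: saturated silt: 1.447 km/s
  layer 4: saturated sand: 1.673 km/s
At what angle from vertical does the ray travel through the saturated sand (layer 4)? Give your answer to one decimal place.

Snell's law across each interface conserves sin θ / V, so sin θ_4 = V_4·sin θ₁/V₁.
sin θ_4 = 1.673 × sin 18.5° / 0.764 = 0.6948.
θ_4 = 44.01° from the vertical.

44.0°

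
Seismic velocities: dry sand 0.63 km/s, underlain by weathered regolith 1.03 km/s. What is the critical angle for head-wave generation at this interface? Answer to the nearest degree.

38°

At critical incidence the refracted ray runs along the interface (θ₂ = 90°), so sin θ_c = V₁/V₂.
θ_c = arcsin(0.63/1.03) = arcsin 0.6117 = 37.71°.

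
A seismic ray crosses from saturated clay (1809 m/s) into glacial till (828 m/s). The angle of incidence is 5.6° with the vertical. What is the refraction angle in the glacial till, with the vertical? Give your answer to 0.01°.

2.56°

Snell's law: sin θ₂ = (V₂/V₁)·sin θ₁ = (828/1809)·sin 5.6° = 0.0447.
θ₂ = arcsin 0.0447 = 2.56° from the normal.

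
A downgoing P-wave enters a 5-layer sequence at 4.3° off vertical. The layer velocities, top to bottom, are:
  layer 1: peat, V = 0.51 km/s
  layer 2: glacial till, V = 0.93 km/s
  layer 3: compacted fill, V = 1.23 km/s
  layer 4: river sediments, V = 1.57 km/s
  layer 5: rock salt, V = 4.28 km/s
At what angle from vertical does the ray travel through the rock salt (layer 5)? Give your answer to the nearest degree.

Ray parameter p = sin 4.3° / 0.51 = 1.4702e-01 s/km.
sin θ_5 = p·V_5 = 1.4702e-01 × 4.28 = 0.6292.
θ_5 = arcsin 0.6292 = 38.99°.

39°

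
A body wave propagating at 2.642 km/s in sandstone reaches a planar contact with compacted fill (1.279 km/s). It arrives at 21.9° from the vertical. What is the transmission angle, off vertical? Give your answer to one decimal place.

sin θ₁/V₁ = sin θ₂/V₂ ⇒ sin θ₂ = 1.279·sin 21.9°/2.642 = 1.279·0.3730/2.642 = 0.1806.
θ₂ = sin⁻¹(0.1806) = 10.40° (from vertical).

10.4°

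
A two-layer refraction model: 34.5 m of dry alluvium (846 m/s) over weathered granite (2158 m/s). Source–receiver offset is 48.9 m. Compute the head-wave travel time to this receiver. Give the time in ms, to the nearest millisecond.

98 ms

θ_c = arcsin(V₁/V₂) = arcsin(846/2158) = 23.08°, cos θ_c = 0.9200.
Intercept time tᵢ = 2h cos θ_c / V₁ = 2·34.5·0.9200/846 = 0.07503 s.
t = x/V₂ + tᵢ = 48.9/2158 + 0.07503 = 0.09769 s.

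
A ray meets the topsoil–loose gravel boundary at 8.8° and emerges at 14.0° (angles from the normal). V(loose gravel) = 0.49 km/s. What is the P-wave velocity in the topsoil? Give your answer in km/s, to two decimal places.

0.31 km/s

Snell's law: sin 8.8°/V₁ = sin 14.0°/V₂.
V₁ = V₂·sin 8.8°/sin 14.0° = 0.49 × 0.6324 = 0.31 km/s.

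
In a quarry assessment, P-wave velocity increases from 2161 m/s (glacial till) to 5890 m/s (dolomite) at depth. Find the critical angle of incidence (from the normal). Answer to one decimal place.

Critical incidence: sin θ_c = V₁/V₂ = 2161/5890 = 0.3669.
θ_c = arcsin 0.3669 = 21.52°.

21.5°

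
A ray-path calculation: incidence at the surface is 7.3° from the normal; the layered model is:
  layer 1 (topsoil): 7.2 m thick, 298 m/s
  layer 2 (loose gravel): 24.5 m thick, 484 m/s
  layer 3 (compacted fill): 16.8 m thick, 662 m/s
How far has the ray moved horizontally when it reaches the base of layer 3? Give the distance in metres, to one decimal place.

11.0 m

p = sin θ₁/V₁ = sin 7.3°/298 = 4.2639e-04 s/m is conserved through the stack.
Layer 1: θ = 7.30°; offset = 7.2·tan 7.30° = 0.922 m.
Layer 2: sin θ = p·484 = 0.2064 → θ = 11.91°; offset = 24.5·tan 11.91° = 5.167 m.
Layer 3: sin θ = p·662 = 0.2823 → θ = 16.40°; offset = 16.8·tan 16.40° = 4.943 m.
Σ offsets = 11.033 m.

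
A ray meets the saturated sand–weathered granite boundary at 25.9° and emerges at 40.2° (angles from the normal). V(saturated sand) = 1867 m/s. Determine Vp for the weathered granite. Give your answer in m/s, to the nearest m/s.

Snell's law: sin 25.9°/V₁ = sin 40.2°/V₂.
V₂ = V₁·sin 40.2°/sin 25.9° = 1867 × 1.4777 = 2758.85 m/s.

2759 m/s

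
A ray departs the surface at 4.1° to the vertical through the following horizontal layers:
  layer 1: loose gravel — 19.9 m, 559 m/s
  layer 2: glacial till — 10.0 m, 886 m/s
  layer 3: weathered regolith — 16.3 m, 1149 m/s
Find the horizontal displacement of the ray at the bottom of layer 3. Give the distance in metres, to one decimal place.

5.0 m

Apply Snell's law at each interface; in layer i the horizontal offset is hᵢ·tan θᵢ.
Layer 1: θ = 4.10°; offset = 19.9·tan 4.10° = 1.426 m.
Layer 2: sin θ = 886·sin 4.1°/559 = 0.1133, θ = 6.51°; offset = 10.0·tan 6.51° = 1.141 m.
Layer 3: sin θ = 1149·sin 4.1°/559 = 0.1470, θ = 8.45°; offset = 16.3·tan 8.45° = 2.422 m.
Σ offsets = 4.989 m.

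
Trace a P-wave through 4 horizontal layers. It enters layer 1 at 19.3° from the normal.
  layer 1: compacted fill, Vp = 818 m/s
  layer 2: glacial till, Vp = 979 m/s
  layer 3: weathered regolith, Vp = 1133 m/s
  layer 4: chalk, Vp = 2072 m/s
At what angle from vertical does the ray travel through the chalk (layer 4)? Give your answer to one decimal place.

Snell's law across each interface conserves sin θ / V, so sin θ_4 = V_4·sin θ₁/V₁.
sin θ_4 = 2072 × sin 19.3° / 818 = 0.8372.
θ_4 = arcsin 0.8372 = 56.85°.

56.8°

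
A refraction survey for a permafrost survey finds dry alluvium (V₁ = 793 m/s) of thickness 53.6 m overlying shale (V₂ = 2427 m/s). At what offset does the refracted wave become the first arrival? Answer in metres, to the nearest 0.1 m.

θ_c = arcsin(793/2427) = 19.07°, so cos θ_c = 0.9451 and tᵢ = 2h cos θ_c/V₁ = 0.1278 s.
At crossover x/V₁ = x/V₂ + tᵢ ⇒ x = tᵢ/(1/V₁ − 1/V₂) = 0.12776/(1.2610e-03 − 4.1203e-04) = 150.49 m.

150.5 m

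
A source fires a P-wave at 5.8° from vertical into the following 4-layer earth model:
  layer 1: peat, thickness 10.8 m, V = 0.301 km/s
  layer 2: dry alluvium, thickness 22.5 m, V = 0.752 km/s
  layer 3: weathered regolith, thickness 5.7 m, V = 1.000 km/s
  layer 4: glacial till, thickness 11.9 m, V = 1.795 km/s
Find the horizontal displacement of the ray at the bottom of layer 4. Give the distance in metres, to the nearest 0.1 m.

18.0 m

Ray parameter p = sin 5.8° / 0.301 km/s = 3.3574e-01 s/km.
Layer 1: θ = 5.80°; offset = 10.8·tan 5.80° = 1.097 m.
Layer 2: sin θ = p·0.752 = 0.2525 → θ = 14.62°; offset = 22.5·tan 14.62° = 5.871 m.
Layer 3: sin θ = p·1.000 = 0.3357 → θ = 19.62°; offset = 5.7·tan 19.62° = 2.032 m.
Layer 4: sin θ = p·1.795 = 0.6026 → θ = 37.06°; offset = 11.9·tan 37.06° = 8.987 m.
Total horizontal offset = 17.986 m.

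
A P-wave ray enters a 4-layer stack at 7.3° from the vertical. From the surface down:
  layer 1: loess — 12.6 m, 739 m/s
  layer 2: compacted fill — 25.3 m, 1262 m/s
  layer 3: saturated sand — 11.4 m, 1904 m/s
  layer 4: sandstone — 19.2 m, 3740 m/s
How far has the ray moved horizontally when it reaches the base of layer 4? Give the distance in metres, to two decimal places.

Apply Snell's law at each interface; in layer i the horizontal offset is hᵢ·tan θᵢ.
Layer 1: θ = 7.30°; offset = 12.6·tan 7.30° = 1.6141 m.
Layer 2: sin θ = 1262·sin 7.3°/739 = 0.2170, θ = 12.53°; offset = 25.3·tan 12.53° = 5.6238 m.
Layer 3: sin θ = 1904·sin 7.3°/739 = 0.3274, θ = 19.11°; offset = 11.4·tan 19.11° = 3.9497 m.
Layer 4: sin θ = 3740·sin 7.3°/739 = 0.6431, θ = 40.02°; offset = 19.2·tan 40.02° = 16.1224 m.
Summing the layer offsets gives 27.3100 m.

27.31 m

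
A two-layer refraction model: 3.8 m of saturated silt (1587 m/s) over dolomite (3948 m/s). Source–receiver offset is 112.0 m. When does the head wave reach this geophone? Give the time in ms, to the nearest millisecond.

t = x/V₂ + 2h·√(V₂²−V₁²)/(V₁V₂).
√(V₂²−V₁²) = √(3948²−1587²) = 3615.0 m/s; delay term = 2·3.8·3615.0/(1587·3948) = 0.00438 s.
t = 112.0/3948 + 0.00438 = 0.03275 s.

33 ms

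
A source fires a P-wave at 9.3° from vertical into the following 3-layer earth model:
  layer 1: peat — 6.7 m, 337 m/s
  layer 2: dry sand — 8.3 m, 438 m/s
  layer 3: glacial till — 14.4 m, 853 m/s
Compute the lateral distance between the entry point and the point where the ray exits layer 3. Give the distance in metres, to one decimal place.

9.3 m

Apply Snell's law at each interface; in layer i the horizontal offset is hᵢ·tan θᵢ.
Layer 1: θ = 9.30°; offset = 6.7·tan 9.30° = 1.097 m.
Layer 2: sin θ = 438·sin 9.3°/337 = 0.2100, θ = 12.12°; offset = 8.3·tan 12.12° = 1.783 m.
Layer 3: sin θ = 853·sin 9.3°/337 = 0.4090, θ = 24.14°; offset = 14.4·tan 24.14° = 6.455 m.
Total horizontal offset = 9.335 m.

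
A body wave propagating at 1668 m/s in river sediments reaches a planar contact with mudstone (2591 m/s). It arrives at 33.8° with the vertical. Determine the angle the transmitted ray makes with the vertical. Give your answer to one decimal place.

59.8°

sin θ₁/V₁ = sin θ₂/V₂ ⇒ sin θ₂ = 2591·sin 33.8°/1668 = 2591·0.5563/1668 = 0.8641.
θ₂ = sin⁻¹(0.8641) = 59.78° (from vertical).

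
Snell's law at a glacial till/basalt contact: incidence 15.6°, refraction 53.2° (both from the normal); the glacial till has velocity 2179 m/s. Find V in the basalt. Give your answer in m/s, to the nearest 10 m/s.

6490 m/s

sin 15.6° = 0.2689; sin 53.2° = 0.8007.
V₂ = V₁·(sin θ₂/sin θ₁) = 2179·(0.8007/0.2689) = 6488.16 m/s.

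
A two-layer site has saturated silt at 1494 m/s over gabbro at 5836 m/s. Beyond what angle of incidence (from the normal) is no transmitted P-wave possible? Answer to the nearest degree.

15°

Critical incidence: sin θ_c = V₁/V₂ = 1494/5836 = 0.2560.
θ_c = arcsin 0.2560 = 14.83°.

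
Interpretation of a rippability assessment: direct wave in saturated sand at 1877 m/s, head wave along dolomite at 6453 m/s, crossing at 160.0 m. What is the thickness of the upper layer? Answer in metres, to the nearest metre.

59 m

h = (x_cross/2)·√((V₂−V₁)/(V₂+V₁)).
(V₂−V₁)/(V₂+V₁) = (6453−1877)/(6453+1877) = 0.5493; √ = 0.7412.
h = (160.0/2)·0.7412 = 59.29 m.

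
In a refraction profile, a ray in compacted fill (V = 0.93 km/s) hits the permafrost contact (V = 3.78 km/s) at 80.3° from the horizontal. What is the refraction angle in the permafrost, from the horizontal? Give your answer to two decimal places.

46.78°

Convert to the normal: θ₁ = 90° − 80.3° = 9.7°.
Snell's law: sin θ₂ = (V₂/V₁)·sin θ₁ = (3.78/0.93)·sin 9.7° = 0.6848.
θ₂ = arcsin 0.6848 = 43.22° from the normal.
From the interface: 90° − 43.22° = 46.78°.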